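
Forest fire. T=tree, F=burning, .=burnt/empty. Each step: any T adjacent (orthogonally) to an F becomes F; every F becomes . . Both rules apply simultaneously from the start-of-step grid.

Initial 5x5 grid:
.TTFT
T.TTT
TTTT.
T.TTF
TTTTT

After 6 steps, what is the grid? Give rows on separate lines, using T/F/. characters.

Step 1: 5 trees catch fire, 2 burn out
  .TF.F
  T.TFT
  TTTT.
  T.TF.
  TTTTF
Step 2: 6 trees catch fire, 5 burn out
  .F...
  T.F.F
  TTTF.
  T.F..
  TTTF.
Step 3: 2 trees catch fire, 6 burn out
  .....
  T....
  TTF..
  T....
  TTF..
Step 4: 2 trees catch fire, 2 burn out
  .....
  T....
  TF...
  T....
  TF...
Step 5: 2 trees catch fire, 2 burn out
  .....
  T....
  F....
  T....
  F....
Step 6: 2 trees catch fire, 2 burn out
  .....
  F....
  .....
  F....
  .....

.....
F....
.....
F....
.....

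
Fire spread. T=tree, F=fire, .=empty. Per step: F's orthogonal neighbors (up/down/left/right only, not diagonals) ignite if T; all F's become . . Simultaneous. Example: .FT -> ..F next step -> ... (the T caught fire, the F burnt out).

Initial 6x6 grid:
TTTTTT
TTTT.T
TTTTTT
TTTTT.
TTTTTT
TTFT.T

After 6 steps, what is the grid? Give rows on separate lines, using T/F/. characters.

Step 1: 3 trees catch fire, 1 burn out
  TTTTTT
  TTTT.T
  TTTTTT
  TTTTT.
  TTFTTT
  TF.F.T
Step 2: 4 trees catch fire, 3 burn out
  TTTTTT
  TTTT.T
  TTTTTT
  TTFTT.
  TF.FTT
  F....T
Step 3: 5 trees catch fire, 4 burn out
  TTTTTT
  TTTT.T
  TTFTTT
  TF.FT.
  F...FT
  .....T
Step 4: 6 trees catch fire, 5 burn out
  TTTTTT
  TTFT.T
  TF.FTT
  F...F.
  .....F
  .....T
Step 5: 6 trees catch fire, 6 burn out
  TTFTTT
  TF.F.T
  F...FT
  ......
  ......
  .....F
Step 6: 4 trees catch fire, 6 burn out
  TF.FTT
  F....T
  .....F
  ......
  ......
  ......

TF.FTT
F....T
.....F
......
......
......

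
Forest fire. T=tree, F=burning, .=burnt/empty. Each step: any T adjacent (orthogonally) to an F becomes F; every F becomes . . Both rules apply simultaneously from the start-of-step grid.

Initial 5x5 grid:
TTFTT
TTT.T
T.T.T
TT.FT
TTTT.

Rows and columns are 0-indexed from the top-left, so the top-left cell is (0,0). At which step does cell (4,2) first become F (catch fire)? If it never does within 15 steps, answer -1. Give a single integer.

Step 1: cell (4,2)='T' (+5 fires, +2 burnt)
Step 2: cell (4,2)='F' (+6 fires, +5 burnt)
  -> target ignites at step 2
Step 3: cell (4,2)='.' (+3 fires, +6 burnt)
Step 4: cell (4,2)='.' (+3 fires, +3 burnt)
Step 5: cell (4,2)='.' (+1 fires, +3 burnt)
Step 6: cell (4,2)='.' (+0 fires, +1 burnt)
  fire out at step 6

2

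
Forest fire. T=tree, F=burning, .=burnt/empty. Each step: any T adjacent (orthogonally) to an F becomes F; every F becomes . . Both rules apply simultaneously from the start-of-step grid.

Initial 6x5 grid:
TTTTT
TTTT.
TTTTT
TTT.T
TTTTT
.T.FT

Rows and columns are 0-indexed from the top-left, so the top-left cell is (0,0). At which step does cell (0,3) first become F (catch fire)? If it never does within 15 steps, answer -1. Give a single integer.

Step 1: cell (0,3)='T' (+2 fires, +1 burnt)
Step 2: cell (0,3)='T' (+2 fires, +2 burnt)
Step 3: cell (0,3)='T' (+3 fires, +2 burnt)
Step 4: cell (0,3)='T' (+5 fires, +3 burnt)
Step 5: cell (0,3)='T' (+4 fires, +5 burnt)
Step 6: cell (0,3)='T' (+4 fires, +4 burnt)
Step 7: cell (0,3)='F' (+3 fires, +4 burnt)
  -> target ignites at step 7
Step 8: cell (0,3)='.' (+2 fires, +3 burnt)
Step 9: cell (0,3)='.' (+0 fires, +2 burnt)
  fire out at step 9

7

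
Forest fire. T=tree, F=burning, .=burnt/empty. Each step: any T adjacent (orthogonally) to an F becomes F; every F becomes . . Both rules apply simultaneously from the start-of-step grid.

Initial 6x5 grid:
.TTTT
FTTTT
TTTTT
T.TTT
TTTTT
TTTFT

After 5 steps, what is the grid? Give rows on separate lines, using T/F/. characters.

Step 1: 5 trees catch fire, 2 burn out
  .TTTT
  .FTTT
  FTTTT
  T.TTT
  TTTFT
  TTF.F
Step 2: 8 trees catch fire, 5 burn out
  .FTTT
  ..FTT
  .FTTT
  F.TFT
  TTF.F
  TF...
Step 3: 9 trees catch fire, 8 burn out
  ..FTT
  ...FT
  ..FFT
  ..F.F
  FF...
  F....
Step 4: 3 trees catch fire, 9 burn out
  ...FT
  ....F
  ....F
  .....
  .....
  .....
Step 5: 1 trees catch fire, 3 burn out
  ....F
  .....
  .....
  .....
  .....
  .....

....F
.....
.....
.....
.....
.....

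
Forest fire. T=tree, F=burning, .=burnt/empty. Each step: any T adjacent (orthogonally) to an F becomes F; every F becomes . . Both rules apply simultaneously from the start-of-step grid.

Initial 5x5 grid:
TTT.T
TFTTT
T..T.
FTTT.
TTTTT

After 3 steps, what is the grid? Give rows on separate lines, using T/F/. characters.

Step 1: 6 trees catch fire, 2 burn out
  TFT.T
  F.FTT
  F..T.
  .FTT.
  FTTTT
Step 2: 5 trees catch fire, 6 burn out
  F.F.T
  ...FT
  ...T.
  ..FT.
  .FTTT
Step 3: 4 trees catch fire, 5 burn out
  ....T
  ....F
  ...F.
  ...F.
  ..FTT

....T
....F
...F.
...F.
..FTT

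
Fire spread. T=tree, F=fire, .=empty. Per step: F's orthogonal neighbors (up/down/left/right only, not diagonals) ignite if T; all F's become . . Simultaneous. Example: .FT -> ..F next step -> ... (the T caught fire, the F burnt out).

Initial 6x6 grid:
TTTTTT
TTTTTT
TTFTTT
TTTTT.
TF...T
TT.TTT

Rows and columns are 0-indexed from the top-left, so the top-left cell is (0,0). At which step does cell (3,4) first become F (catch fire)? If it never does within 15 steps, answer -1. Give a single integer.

Step 1: cell (3,4)='T' (+7 fires, +2 burnt)
Step 2: cell (3,4)='T' (+8 fires, +7 burnt)
Step 3: cell (3,4)='F' (+6 fires, +8 burnt)
  -> target ignites at step 3
Step 4: cell (3,4)='.' (+3 fires, +6 burnt)
Step 5: cell (3,4)='.' (+1 fires, +3 burnt)
Step 6: cell (3,4)='.' (+0 fires, +1 burnt)
  fire out at step 6

3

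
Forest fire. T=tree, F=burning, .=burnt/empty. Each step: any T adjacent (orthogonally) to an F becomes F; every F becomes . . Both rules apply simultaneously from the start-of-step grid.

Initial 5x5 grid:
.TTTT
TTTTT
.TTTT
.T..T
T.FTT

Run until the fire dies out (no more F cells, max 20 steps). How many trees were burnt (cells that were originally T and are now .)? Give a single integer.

Step 1: +1 fires, +1 burnt (F count now 1)
Step 2: +1 fires, +1 burnt (F count now 1)
Step 3: +1 fires, +1 burnt (F count now 1)
Step 4: +1 fires, +1 burnt (F count now 1)
Step 5: +2 fires, +1 burnt (F count now 2)
Step 6: +3 fires, +2 burnt (F count now 3)
Step 7: +3 fires, +3 burnt (F count now 3)
Step 8: +3 fires, +3 burnt (F count now 3)
Step 9: +2 fires, +3 burnt (F count now 2)
Step 10: +0 fires, +2 burnt (F count now 0)
Fire out after step 10
Initially T: 18, now '.': 24
Total burnt (originally-T cells now '.'): 17

Answer: 17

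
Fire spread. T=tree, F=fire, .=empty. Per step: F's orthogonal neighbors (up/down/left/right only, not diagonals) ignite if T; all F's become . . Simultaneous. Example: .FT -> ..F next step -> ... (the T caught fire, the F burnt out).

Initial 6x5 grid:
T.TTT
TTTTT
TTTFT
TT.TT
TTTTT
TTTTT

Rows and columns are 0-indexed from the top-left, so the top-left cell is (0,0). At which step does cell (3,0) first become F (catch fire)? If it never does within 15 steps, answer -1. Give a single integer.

Step 1: cell (3,0)='T' (+4 fires, +1 burnt)
Step 2: cell (3,0)='T' (+6 fires, +4 burnt)
Step 3: cell (3,0)='T' (+8 fires, +6 burnt)
Step 4: cell (3,0)='F' (+5 fires, +8 burnt)
  -> target ignites at step 4
Step 5: cell (3,0)='.' (+3 fires, +5 burnt)
Step 6: cell (3,0)='.' (+1 fires, +3 burnt)
Step 7: cell (3,0)='.' (+0 fires, +1 burnt)
  fire out at step 7

4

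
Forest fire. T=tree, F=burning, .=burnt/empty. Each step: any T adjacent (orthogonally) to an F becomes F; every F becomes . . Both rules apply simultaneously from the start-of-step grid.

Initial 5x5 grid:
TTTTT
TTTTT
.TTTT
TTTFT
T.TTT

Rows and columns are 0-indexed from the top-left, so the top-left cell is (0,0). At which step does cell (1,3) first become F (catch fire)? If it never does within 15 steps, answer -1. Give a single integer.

Step 1: cell (1,3)='T' (+4 fires, +1 burnt)
Step 2: cell (1,3)='F' (+6 fires, +4 burnt)
  -> target ignites at step 2
Step 3: cell (1,3)='.' (+5 fires, +6 burnt)
Step 4: cell (1,3)='.' (+4 fires, +5 burnt)
Step 5: cell (1,3)='.' (+2 fires, +4 burnt)
Step 6: cell (1,3)='.' (+1 fires, +2 burnt)
Step 7: cell (1,3)='.' (+0 fires, +1 burnt)
  fire out at step 7

2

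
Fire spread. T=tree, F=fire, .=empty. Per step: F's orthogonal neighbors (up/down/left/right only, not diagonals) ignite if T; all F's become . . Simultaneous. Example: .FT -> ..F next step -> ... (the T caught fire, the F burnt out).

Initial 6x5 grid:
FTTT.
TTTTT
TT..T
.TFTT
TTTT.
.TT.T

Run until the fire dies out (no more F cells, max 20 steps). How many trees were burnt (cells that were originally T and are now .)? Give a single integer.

Step 1: +5 fires, +2 burnt (F count now 5)
Step 2: +8 fires, +5 burnt (F count now 8)
Step 3: +5 fires, +8 burnt (F count now 5)
Step 4: +2 fires, +5 burnt (F count now 2)
Step 5: +0 fires, +2 burnt (F count now 0)
Fire out after step 5
Initially T: 21, now '.': 29
Total burnt (originally-T cells now '.'): 20

Answer: 20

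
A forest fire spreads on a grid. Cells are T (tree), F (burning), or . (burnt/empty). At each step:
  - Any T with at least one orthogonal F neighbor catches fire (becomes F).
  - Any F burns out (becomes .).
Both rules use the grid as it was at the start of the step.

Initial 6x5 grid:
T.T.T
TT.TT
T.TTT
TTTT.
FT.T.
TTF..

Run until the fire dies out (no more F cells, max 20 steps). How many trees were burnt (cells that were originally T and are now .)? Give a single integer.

Answer: 18

Derivation:
Step 1: +4 fires, +2 burnt (F count now 4)
Step 2: +2 fires, +4 burnt (F count now 2)
Step 3: +2 fires, +2 burnt (F count now 2)
Step 4: +4 fires, +2 burnt (F count now 4)
Step 5: +2 fires, +4 burnt (F count now 2)
Step 6: +2 fires, +2 burnt (F count now 2)
Step 7: +1 fires, +2 burnt (F count now 1)
Step 8: +1 fires, +1 burnt (F count now 1)
Step 9: +0 fires, +1 burnt (F count now 0)
Fire out after step 9
Initially T: 19, now '.': 29
Total burnt (originally-T cells now '.'): 18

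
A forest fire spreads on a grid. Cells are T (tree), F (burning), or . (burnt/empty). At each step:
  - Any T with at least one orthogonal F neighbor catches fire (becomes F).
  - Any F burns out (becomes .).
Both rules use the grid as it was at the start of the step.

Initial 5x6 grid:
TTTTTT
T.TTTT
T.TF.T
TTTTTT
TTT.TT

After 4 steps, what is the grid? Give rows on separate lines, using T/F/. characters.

Step 1: 3 trees catch fire, 1 burn out
  TTTTTT
  T.TFTT
  T.F..T
  TTTFTT
  TTT.TT
Step 2: 5 trees catch fire, 3 burn out
  TTTFTT
  T.F.FT
  T....T
  TTF.FT
  TTT.TT
Step 3: 7 trees catch fire, 5 burn out
  TTF.FT
  T....F
  T....T
  TF...F
  TTF.FT
Step 4: 6 trees catch fire, 7 burn out
  TF...F
  T.....
  T....F
  F.....
  TF...F

TF...F
T.....
T....F
F.....
TF...F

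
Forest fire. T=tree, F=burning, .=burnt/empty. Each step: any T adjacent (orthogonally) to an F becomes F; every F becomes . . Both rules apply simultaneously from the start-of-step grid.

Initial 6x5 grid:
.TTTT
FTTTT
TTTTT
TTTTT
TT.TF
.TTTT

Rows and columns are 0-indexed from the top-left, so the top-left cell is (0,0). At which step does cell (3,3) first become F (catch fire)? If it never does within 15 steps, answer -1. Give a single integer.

Step 1: cell (3,3)='T' (+5 fires, +2 burnt)
Step 2: cell (3,3)='F' (+7 fires, +5 burnt)
  -> target ignites at step 2
Step 3: cell (3,3)='.' (+9 fires, +7 burnt)
Step 4: cell (3,3)='.' (+4 fires, +9 burnt)
Step 5: cell (3,3)='.' (+0 fires, +4 burnt)
  fire out at step 5

2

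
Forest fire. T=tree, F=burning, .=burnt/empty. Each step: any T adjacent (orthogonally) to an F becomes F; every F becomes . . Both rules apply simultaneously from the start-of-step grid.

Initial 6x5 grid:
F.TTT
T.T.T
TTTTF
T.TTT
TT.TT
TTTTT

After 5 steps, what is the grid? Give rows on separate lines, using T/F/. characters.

Step 1: 4 trees catch fire, 2 burn out
  ..TTT
  F.T.F
  TTTF.
  T.TTF
  TT.TT
  TTTTT
Step 2: 5 trees catch fire, 4 burn out
  ..TTF
  ..T..
  FTF..
  T.TF.
  TT.TF
  TTTTT
Step 3: 7 trees catch fire, 5 burn out
  ..TF.
  ..F..
  .F...
  F.F..
  TT.F.
  TTTTF
Step 4: 3 trees catch fire, 7 burn out
  ..F..
  .....
  .....
  .....
  FT...
  TTTF.
Step 5: 3 trees catch fire, 3 burn out
  .....
  .....
  .....
  .....
  .F...
  FTF..

.....
.....
.....
.....
.F...
FTF..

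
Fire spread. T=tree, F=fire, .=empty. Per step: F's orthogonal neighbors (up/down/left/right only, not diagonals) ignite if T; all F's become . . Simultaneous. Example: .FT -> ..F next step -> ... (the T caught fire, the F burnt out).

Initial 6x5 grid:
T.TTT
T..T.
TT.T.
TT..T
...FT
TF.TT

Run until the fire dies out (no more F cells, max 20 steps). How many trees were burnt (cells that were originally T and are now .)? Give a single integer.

Answer: 5

Derivation:
Step 1: +3 fires, +2 burnt (F count now 3)
Step 2: +2 fires, +3 burnt (F count now 2)
Step 3: +0 fires, +2 burnt (F count now 0)
Fire out after step 3
Initially T: 16, now '.': 19
Total burnt (originally-T cells now '.'): 5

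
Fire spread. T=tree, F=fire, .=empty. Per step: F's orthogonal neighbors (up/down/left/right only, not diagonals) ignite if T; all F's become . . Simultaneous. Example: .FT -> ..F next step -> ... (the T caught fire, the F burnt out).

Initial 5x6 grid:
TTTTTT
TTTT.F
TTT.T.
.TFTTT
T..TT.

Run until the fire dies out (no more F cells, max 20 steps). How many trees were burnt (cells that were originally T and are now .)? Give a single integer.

Answer: 20

Derivation:
Step 1: +4 fires, +2 burnt (F count now 4)
Step 2: +5 fires, +4 burnt (F count now 5)
Step 3: +8 fires, +5 burnt (F count now 8)
Step 4: +2 fires, +8 burnt (F count now 2)
Step 5: +1 fires, +2 burnt (F count now 1)
Step 6: +0 fires, +1 burnt (F count now 0)
Fire out after step 6
Initially T: 21, now '.': 29
Total burnt (originally-T cells now '.'): 20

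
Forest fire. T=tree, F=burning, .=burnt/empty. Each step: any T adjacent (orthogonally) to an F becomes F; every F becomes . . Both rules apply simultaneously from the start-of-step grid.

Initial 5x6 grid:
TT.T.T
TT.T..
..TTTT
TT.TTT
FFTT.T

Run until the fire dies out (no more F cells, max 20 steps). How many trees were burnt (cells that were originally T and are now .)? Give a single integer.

Answer: 14

Derivation:
Step 1: +3 fires, +2 burnt (F count now 3)
Step 2: +1 fires, +3 burnt (F count now 1)
Step 3: +1 fires, +1 burnt (F count now 1)
Step 4: +2 fires, +1 burnt (F count now 2)
Step 5: +4 fires, +2 burnt (F count now 4)
Step 6: +3 fires, +4 burnt (F count now 3)
Step 7: +0 fires, +3 burnt (F count now 0)
Fire out after step 7
Initially T: 19, now '.': 25
Total burnt (originally-T cells now '.'): 14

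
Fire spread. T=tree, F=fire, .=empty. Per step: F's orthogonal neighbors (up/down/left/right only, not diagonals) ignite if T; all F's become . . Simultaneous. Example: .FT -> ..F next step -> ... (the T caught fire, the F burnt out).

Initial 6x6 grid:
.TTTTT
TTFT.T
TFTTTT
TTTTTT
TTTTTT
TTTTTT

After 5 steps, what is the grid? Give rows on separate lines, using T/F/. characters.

Step 1: 6 trees catch fire, 2 burn out
  .TFTTT
  TF.F.T
  F.FTTT
  TFTTTT
  TTTTTT
  TTTTTT
Step 2: 7 trees catch fire, 6 burn out
  .F.FTT
  F....T
  ...FTT
  F.FTTT
  TFTTTT
  TTTTTT
Step 3: 6 trees catch fire, 7 burn out
  ....FT
  .....T
  ....FT
  ...FTT
  F.FTTT
  TFTTTT
Step 4: 6 trees catch fire, 6 burn out
  .....F
  .....T
  .....F
  ....FT
  ...FTT
  F.FTTT
Step 5: 4 trees catch fire, 6 burn out
  ......
  .....F
  ......
  .....F
  ....FT
  ...FTT

......
.....F
......
.....F
....FT
...FTT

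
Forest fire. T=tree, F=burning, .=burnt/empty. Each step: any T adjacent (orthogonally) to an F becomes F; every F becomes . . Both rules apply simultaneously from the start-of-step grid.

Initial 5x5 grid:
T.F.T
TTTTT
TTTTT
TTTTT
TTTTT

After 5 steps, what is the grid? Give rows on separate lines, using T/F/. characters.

Step 1: 1 trees catch fire, 1 burn out
  T...T
  TTFTT
  TTTTT
  TTTTT
  TTTTT
Step 2: 3 trees catch fire, 1 burn out
  T...T
  TF.FT
  TTFTT
  TTTTT
  TTTTT
Step 3: 5 trees catch fire, 3 burn out
  T...T
  F...F
  TF.FT
  TTFTT
  TTTTT
Step 4: 7 trees catch fire, 5 burn out
  F...F
  .....
  F...F
  TF.FT
  TTFTT
Step 5: 4 trees catch fire, 7 burn out
  .....
  .....
  .....
  F...F
  TF.FT

.....
.....
.....
F...F
TF.FT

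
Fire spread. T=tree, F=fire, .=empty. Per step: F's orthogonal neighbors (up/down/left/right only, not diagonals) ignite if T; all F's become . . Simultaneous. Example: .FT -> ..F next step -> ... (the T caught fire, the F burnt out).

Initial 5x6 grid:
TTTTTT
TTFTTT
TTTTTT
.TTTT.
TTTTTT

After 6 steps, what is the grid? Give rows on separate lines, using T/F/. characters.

Step 1: 4 trees catch fire, 1 burn out
  TTFTTT
  TF.FTT
  TTFTTT
  .TTTT.
  TTTTTT
Step 2: 7 trees catch fire, 4 burn out
  TF.FTT
  F...FT
  TF.FTT
  .TFTT.
  TTTTTT
Step 3: 8 trees catch fire, 7 burn out
  F...FT
  .....F
  F...FT
  .F.FT.
  TTFTTT
Step 4: 5 trees catch fire, 8 burn out
  .....F
  ......
  .....F
  ....F.
  TF.FTT
Step 5: 2 trees catch fire, 5 burn out
  ......
  ......
  ......
  ......
  F...FT
Step 6: 1 trees catch fire, 2 burn out
  ......
  ......
  ......
  ......
  .....F

......
......
......
......
.....F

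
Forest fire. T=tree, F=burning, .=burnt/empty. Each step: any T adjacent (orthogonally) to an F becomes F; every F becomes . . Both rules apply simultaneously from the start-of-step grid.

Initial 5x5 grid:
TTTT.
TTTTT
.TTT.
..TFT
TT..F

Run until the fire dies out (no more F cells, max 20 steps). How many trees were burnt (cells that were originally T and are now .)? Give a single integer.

Step 1: +3 fires, +2 burnt (F count now 3)
Step 2: +2 fires, +3 burnt (F count now 2)
Step 3: +4 fires, +2 burnt (F count now 4)
Step 4: +2 fires, +4 burnt (F count now 2)
Step 5: +2 fires, +2 burnt (F count now 2)
Step 6: +1 fires, +2 burnt (F count now 1)
Step 7: +0 fires, +1 burnt (F count now 0)
Fire out after step 7
Initially T: 16, now '.': 23
Total burnt (originally-T cells now '.'): 14

Answer: 14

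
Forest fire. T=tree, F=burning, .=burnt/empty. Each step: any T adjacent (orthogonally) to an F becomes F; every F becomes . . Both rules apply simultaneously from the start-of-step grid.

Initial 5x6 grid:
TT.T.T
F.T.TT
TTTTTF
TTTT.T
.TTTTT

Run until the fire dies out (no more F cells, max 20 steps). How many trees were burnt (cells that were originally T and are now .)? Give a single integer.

Step 1: +5 fires, +2 burnt (F count now 5)
Step 2: +7 fires, +5 burnt (F count now 7)
Step 3: +4 fires, +7 burnt (F count now 4)
Step 4: +4 fires, +4 burnt (F count now 4)
Step 5: +1 fires, +4 burnt (F count now 1)
Step 6: +0 fires, +1 burnt (F count now 0)
Fire out after step 6
Initially T: 22, now '.': 29
Total burnt (originally-T cells now '.'): 21

Answer: 21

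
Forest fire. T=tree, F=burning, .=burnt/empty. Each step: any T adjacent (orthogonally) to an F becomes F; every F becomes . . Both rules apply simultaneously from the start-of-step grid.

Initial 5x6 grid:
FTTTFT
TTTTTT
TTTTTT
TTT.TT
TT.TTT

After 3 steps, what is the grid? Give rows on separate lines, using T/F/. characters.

Step 1: 5 trees catch fire, 2 burn out
  .FTF.F
  FTTTFT
  TTTTTT
  TTT.TT
  TT.TTT
Step 2: 6 trees catch fire, 5 burn out
  ..F...
  .FTF.F
  FTTTFT
  TTT.TT
  TT.TTT
Step 3: 6 trees catch fire, 6 burn out
  ......
  ..F...
  .FTF.F
  FTT.FT
  TT.TTT

......
..F...
.FTF.F
FTT.FT
TT.TTT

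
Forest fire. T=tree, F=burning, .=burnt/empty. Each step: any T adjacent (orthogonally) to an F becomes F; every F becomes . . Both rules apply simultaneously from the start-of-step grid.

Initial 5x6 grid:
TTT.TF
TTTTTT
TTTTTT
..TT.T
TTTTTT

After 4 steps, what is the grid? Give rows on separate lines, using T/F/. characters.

Step 1: 2 trees catch fire, 1 burn out
  TTT.F.
  TTTTTF
  TTTTTT
  ..TT.T
  TTTTTT
Step 2: 2 trees catch fire, 2 burn out
  TTT...
  TTTTF.
  TTTTTF
  ..TT.T
  TTTTTT
Step 3: 3 trees catch fire, 2 burn out
  TTT...
  TTTF..
  TTTTF.
  ..TT.F
  TTTTTT
Step 4: 3 trees catch fire, 3 burn out
  TTT...
  TTF...
  TTTF..
  ..TT..
  TTTTTF

TTT...
TTF...
TTTF..
..TT..
TTTTTF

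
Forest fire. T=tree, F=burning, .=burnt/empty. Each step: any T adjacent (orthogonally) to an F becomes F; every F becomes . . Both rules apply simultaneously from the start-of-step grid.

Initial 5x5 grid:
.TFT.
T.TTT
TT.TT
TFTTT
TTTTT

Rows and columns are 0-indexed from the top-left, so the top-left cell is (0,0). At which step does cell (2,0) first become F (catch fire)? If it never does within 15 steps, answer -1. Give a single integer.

Step 1: cell (2,0)='T' (+7 fires, +2 burnt)
Step 2: cell (2,0)='F' (+5 fires, +7 burnt)
  -> target ignites at step 2
Step 3: cell (2,0)='.' (+5 fires, +5 burnt)
Step 4: cell (2,0)='.' (+2 fires, +5 burnt)
Step 5: cell (2,0)='.' (+0 fires, +2 burnt)
  fire out at step 5

2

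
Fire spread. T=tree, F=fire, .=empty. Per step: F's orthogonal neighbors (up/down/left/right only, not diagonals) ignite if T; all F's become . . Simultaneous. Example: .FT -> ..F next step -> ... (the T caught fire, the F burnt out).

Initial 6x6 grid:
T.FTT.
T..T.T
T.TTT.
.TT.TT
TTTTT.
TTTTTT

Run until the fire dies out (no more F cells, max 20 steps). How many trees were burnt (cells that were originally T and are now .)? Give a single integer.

Step 1: +1 fires, +1 burnt (F count now 1)
Step 2: +2 fires, +1 burnt (F count now 2)
Step 3: +1 fires, +2 burnt (F count now 1)
Step 4: +2 fires, +1 burnt (F count now 2)
Step 5: +2 fires, +2 burnt (F count now 2)
Step 6: +4 fires, +2 burnt (F count now 4)
Step 7: +4 fires, +4 burnt (F count now 4)
Step 8: +4 fires, +4 burnt (F count now 4)
Step 9: +1 fires, +4 burnt (F count now 1)
Step 10: +0 fires, +1 burnt (F count now 0)
Fire out after step 10
Initially T: 25, now '.': 32
Total burnt (originally-T cells now '.'): 21

Answer: 21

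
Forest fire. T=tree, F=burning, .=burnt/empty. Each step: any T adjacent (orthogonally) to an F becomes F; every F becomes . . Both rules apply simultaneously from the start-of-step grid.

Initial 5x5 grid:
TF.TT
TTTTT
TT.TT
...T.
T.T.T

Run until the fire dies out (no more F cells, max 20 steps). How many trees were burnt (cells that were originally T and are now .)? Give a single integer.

Step 1: +2 fires, +1 burnt (F count now 2)
Step 2: +3 fires, +2 burnt (F count now 3)
Step 3: +2 fires, +3 burnt (F count now 2)
Step 4: +3 fires, +2 burnt (F count now 3)
Step 5: +3 fires, +3 burnt (F count now 3)
Step 6: +0 fires, +3 burnt (F count now 0)
Fire out after step 6
Initially T: 16, now '.': 22
Total burnt (originally-T cells now '.'): 13

Answer: 13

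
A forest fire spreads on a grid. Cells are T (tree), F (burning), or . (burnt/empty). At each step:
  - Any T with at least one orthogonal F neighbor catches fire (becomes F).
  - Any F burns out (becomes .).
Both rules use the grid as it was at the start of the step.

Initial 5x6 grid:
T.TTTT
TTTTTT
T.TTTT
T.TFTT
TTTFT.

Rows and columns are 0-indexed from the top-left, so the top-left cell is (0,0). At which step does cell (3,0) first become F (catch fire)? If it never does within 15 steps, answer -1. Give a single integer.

Step 1: cell (3,0)='T' (+5 fires, +2 burnt)
Step 2: cell (3,0)='T' (+5 fires, +5 burnt)
Step 3: cell (3,0)='T' (+5 fires, +5 burnt)
Step 4: cell (3,0)='F' (+5 fires, +5 burnt)
  -> target ignites at step 4
Step 5: cell (3,0)='.' (+3 fires, +5 burnt)
Step 6: cell (3,0)='.' (+1 fires, +3 burnt)
Step 7: cell (3,0)='.' (+0 fires, +1 burnt)
  fire out at step 7

4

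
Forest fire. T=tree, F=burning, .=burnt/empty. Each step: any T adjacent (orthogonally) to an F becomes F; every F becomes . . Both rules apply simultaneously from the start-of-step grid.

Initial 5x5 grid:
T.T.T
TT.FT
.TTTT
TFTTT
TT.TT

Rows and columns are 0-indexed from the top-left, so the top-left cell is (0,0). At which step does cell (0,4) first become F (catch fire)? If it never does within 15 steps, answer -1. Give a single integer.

Step 1: cell (0,4)='T' (+6 fires, +2 burnt)
Step 2: cell (0,4)='F' (+6 fires, +6 burnt)
  -> target ignites at step 2
Step 3: cell (0,4)='.' (+3 fires, +6 burnt)
Step 4: cell (0,4)='.' (+2 fires, +3 burnt)
Step 5: cell (0,4)='.' (+0 fires, +2 burnt)
  fire out at step 5

2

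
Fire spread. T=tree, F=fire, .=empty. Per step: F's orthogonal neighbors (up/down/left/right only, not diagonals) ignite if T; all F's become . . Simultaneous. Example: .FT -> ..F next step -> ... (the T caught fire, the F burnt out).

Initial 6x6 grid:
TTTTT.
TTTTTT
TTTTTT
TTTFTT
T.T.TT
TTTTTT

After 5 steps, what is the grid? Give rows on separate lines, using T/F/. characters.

Step 1: 3 trees catch fire, 1 burn out
  TTTTT.
  TTTTTT
  TTTFTT
  TTF.FT
  T.T.TT
  TTTTTT
Step 2: 7 trees catch fire, 3 burn out
  TTTTT.
  TTTFTT
  TTF.FT
  TF...F
  T.F.FT
  TTTTTT
Step 3: 9 trees catch fire, 7 burn out
  TTTFT.
  TTF.FT
  TF...F
  F.....
  T....F
  TTFTFT
Step 4: 9 trees catch fire, 9 burn out
  TTF.F.
  TF...F
  F.....
  ......
  F.....
  TF.F.F
Step 5: 3 trees catch fire, 9 burn out
  TF....
  F.....
  ......
  ......
  ......
  F.....

TF....
F.....
......
......
......
F.....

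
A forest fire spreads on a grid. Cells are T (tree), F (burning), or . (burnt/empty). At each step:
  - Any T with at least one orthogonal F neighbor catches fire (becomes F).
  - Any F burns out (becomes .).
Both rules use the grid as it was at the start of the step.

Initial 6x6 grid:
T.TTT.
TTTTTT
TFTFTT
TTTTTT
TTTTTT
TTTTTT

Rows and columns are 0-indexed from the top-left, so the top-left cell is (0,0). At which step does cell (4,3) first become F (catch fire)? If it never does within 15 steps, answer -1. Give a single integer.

Step 1: cell (4,3)='T' (+7 fires, +2 burnt)
Step 2: cell (4,3)='F' (+10 fires, +7 burnt)
  -> target ignites at step 2
Step 3: cell (4,3)='.' (+10 fires, +10 burnt)
Step 4: cell (4,3)='.' (+4 fires, +10 burnt)
Step 5: cell (4,3)='.' (+1 fires, +4 burnt)
Step 6: cell (4,3)='.' (+0 fires, +1 burnt)
  fire out at step 6

2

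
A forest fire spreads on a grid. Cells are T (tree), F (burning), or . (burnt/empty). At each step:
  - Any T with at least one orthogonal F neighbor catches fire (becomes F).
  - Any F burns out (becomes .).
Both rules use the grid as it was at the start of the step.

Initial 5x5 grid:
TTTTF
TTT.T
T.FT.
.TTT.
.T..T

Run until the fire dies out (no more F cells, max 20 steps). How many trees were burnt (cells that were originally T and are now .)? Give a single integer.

Answer: 14

Derivation:
Step 1: +5 fires, +2 burnt (F count now 5)
Step 2: +4 fires, +5 burnt (F count now 4)
Step 3: +3 fires, +4 burnt (F count now 3)
Step 4: +2 fires, +3 burnt (F count now 2)
Step 5: +0 fires, +2 burnt (F count now 0)
Fire out after step 5
Initially T: 15, now '.': 24
Total burnt (originally-T cells now '.'): 14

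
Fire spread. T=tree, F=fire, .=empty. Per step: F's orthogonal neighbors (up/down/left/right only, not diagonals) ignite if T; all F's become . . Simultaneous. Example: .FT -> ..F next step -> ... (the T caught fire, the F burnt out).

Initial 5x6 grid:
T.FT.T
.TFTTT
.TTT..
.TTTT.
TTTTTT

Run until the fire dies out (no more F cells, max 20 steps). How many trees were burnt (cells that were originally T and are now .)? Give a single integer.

Step 1: +4 fires, +2 burnt (F count now 4)
Step 2: +4 fires, +4 burnt (F count now 4)
Step 3: +4 fires, +4 burnt (F count now 4)
Step 4: +4 fires, +4 burnt (F count now 4)
Step 5: +2 fires, +4 burnt (F count now 2)
Step 6: +1 fires, +2 burnt (F count now 1)
Step 7: +0 fires, +1 burnt (F count now 0)
Fire out after step 7
Initially T: 20, now '.': 29
Total burnt (originally-T cells now '.'): 19

Answer: 19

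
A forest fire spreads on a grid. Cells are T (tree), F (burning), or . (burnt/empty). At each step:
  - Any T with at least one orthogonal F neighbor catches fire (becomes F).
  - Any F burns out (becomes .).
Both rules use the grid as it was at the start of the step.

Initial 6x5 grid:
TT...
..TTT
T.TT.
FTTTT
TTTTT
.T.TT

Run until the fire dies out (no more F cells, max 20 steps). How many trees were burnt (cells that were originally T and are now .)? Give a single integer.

Step 1: +3 fires, +1 burnt (F count now 3)
Step 2: +2 fires, +3 burnt (F count now 2)
Step 3: +4 fires, +2 burnt (F count now 4)
Step 4: +4 fires, +4 burnt (F count now 4)
Step 5: +3 fires, +4 burnt (F count now 3)
Step 6: +2 fires, +3 burnt (F count now 2)
Step 7: +0 fires, +2 burnt (F count now 0)
Fire out after step 7
Initially T: 20, now '.': 28
Total burnt (originally-T cells now '.'): 18

Answer: 18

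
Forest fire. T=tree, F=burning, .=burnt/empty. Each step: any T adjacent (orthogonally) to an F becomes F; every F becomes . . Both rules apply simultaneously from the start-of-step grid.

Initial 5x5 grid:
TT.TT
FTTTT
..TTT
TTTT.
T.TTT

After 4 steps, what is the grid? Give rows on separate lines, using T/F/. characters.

Step 1: 2 trees catch fire, 1 burn out
  FT.TT
  .FTTT
  ..TTT
  TTTT.
  T.TTT
Step 2: 2 trees catch fire, 2 burn out
  .F.TT
  ..FTT
  ..TTT
  TTTT.
  T.TTT
Step 3: 2 trees catch fire, 2 burn out
  ...TT
  ...FT
  ..FTT
  TTTT.
  T.TTT
Step 4: 4 trees catch fire, 2 burn out
  ...FT
  ....F
  ...FT
  TTFT.
  T.TTT

...FT
....F
...FT
TTFT.
T.TTT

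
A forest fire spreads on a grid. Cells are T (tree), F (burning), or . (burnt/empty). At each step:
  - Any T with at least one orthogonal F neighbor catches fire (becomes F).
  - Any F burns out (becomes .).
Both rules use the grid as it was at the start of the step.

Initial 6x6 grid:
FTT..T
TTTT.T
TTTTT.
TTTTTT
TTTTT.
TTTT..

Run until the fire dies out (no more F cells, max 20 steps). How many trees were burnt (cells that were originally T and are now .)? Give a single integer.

Answer: 26

Derivation:
Step 1: +2 fires, +1 burnt (F count now 2)
Step 2: +3 fires, +2 burnt (F count now 3)
Step 3: +3 fires, +3 burnt (F count now 3)
Step 4: +4 fires, +3 burnt (F count now 4)
Step 5: +4 fires, +4 burnt (F count now 4)
Step 6: +4 fires, +4 burnt (F count now 4)
Step 7: +3 fires, +4 burnt (F count now 3)
Step 8: +3 fires, +3 burnt (F count now 3)
Step 9: +0 fires, +3 burnt (F count now 0)
Fire out after step 9
Initially T: 28, now '.': 34
Total burnt (originally-T cells now '.'): 26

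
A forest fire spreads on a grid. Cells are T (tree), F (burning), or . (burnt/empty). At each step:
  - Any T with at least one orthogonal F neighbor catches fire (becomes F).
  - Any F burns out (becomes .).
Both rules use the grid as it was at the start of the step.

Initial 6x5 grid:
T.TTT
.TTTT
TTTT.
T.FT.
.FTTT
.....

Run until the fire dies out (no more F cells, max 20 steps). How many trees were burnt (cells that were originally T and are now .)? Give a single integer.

Answer: 16

Derivation:
Step 1: +3 fires, +2 burnt (F count now 3)
Step 2: +4 fires, +3 burnt (F count now 4)
Step 3: +5 fires, +4 burnt (F count now 5)
Step 4: +3 fires, +5 burnt (F count now 3)
Step 5: +1 fires, +3 burnt (F count now 1)
Step 6: +0 fires, +1 burnt (F count now 0)
Fire out after step 6
Initially T: 17, now '.': 29
Total burnt (originally-T cells now '.'): 16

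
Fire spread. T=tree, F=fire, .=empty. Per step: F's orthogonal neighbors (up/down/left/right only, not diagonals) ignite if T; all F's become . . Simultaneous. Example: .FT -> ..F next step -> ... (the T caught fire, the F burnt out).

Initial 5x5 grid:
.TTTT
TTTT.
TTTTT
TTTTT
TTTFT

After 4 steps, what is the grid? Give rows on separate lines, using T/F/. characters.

Step 1: 3 trees catch fire, 1 burn out
  .TTTT
  TTTT.
  TTTTT
  TTTFT
  TTF.F
Step 2: 4 trees catch fire, 3 burn out
  .TTTT
  TTTT.
  TTTFT
  TTF.F
  TF...
Step 3: 5 trees catch fire, 4 burn out
  .TTTT
  TTTF.
  TTF.F
  TF...
  F....
Step 4: 4 trees catch fire, 5 burn out
  .TTFT
  TTF..
  TF...
  F....
  .....

.TTFT
TTF..
TF...
F....
.....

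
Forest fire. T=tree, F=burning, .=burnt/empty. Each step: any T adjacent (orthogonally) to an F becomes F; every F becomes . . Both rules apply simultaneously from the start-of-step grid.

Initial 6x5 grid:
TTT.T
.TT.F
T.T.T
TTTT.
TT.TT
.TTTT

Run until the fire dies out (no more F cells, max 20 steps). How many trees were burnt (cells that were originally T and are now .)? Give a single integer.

Step 1: +2 fires, +1 burnt (F count now 2)
Step 2: +0 fires, +2 burnt (F count now 0)
Fire out after step 2
Initially T: 21, now '.': 11
Total burnt (originally-T cells now '.'): 2

Answer: 2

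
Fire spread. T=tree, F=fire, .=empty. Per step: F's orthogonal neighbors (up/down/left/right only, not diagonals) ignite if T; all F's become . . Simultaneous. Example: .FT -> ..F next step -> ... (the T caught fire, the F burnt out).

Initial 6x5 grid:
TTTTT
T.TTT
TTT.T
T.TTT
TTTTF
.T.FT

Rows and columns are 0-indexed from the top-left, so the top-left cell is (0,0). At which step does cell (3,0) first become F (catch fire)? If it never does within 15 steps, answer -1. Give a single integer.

Step 1: cell (3,0)='T' (+3 fires, +2 burnt)
Step 2: cell (3,0)='T' (+3 fires, +3 burnt)
Step 3: cell (3,0)='T' (+3 fires, +3 burnt)
Step 4: cell (3,0)='T' (+5 fires, +3 burnt)
Step 5: cell (3,0)='F' (+4 fires, +5 burnt)
  -> target ignites at step 5
Step 6: cell (3,0)='.' (+2 fires, +4 burnt)
Step 7: cell (3,0)='.' (+2 fires, +2 burnt)
Step 8: cell (3,0)='.' (+1 fires, +2 burnt)
Step 9: cell (3,0)='.' (+0 fires, +1 burnt)
  fire out at step 9

5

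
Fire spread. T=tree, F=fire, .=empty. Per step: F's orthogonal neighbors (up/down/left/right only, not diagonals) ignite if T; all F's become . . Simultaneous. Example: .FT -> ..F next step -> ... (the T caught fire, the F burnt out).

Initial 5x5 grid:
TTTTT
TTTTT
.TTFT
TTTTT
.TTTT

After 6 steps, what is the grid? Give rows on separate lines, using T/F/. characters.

Step 1: 4 trees catch fire, 1 burn out
  TTTTT
  TTTFT
  .TF.F
  TTTFT
  .TTTT
Step 2: 7 trees catch fire, 4 burn out
  TTTFT
  TTF.F
  .F...
  TTF.F
  .TTFT
Step 3: 6 trees catch fire, 7 burn out
  TTF.F
  TF...
  .....
  TF...
  .TF.F
Step 4: 4 trees catch fire, 6 burn out
  TF...
  F....
  .....
  F....
  .F...
Step 5: 1 trees catch fire, 4 burn out
  F....
  .....
  .....
  .....
  .....
Step 6: 0 trees catch fire, 1 burn out
  .....
  .....
  .....
  .....
  .....

.....
.....
.....
.....
.....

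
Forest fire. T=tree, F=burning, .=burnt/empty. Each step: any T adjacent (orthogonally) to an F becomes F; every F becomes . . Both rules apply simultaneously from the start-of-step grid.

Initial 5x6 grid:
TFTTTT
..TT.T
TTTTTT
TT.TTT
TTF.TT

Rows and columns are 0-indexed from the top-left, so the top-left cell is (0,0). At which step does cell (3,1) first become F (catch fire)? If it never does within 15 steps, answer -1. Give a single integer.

Step 1: cell (3,1)='T' (+3 fires, +2 burnt)
Step 2: cell (3,1)='F' (+4 fires, +3 burnt)
  -> target ignites at step 2
Step 3: cell (3,1)='.' (+5 fires, +4 burnt)
Step 4: cell (3,1)='.' (+3 fires, +5 burnt)
Step 5: cell (3,1)='.' (+3 fires, +3 burnt)
Step 6: cell (3,1)='.' (+2 fires, +3 burnt)
Step 7: cell (3,1)='.' (+2 fires, +2 burnt)
Step 8: cell (3,1)='.' (+1 fires, +2 burnt)
Step 9: cell (3,1)='.' (+0 fires, +1 burnt)
  fire out at step 9

2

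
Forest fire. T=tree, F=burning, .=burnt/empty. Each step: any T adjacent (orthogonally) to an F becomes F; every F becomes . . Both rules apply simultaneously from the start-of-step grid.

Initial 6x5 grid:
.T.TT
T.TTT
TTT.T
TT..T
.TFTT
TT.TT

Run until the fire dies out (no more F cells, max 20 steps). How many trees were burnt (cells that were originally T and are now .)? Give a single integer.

Step 1: +2 fires, +1 burnt (F count now 2)
Step 2: +4 fires, +2 burnt (F count now 4)
Step 3: +5 fires, +4 burnt (F count now 5)
Step 4: +3 fires, +5 burnt (F count now 3)
Step 5: +3 fires, +3 burnt (F count now 3)
Step 6: +2 fires, +3 burnt (F count now 2)
Step 7: +1 fires, +2 burnt (F count now 1)
Step 8: +0 fires, +1 burnt (F count now 0)
Fire out after step 8
Initially T: 21, now '.': 29
Total burnt (originally-T cells now '.'): 20

Answer: 20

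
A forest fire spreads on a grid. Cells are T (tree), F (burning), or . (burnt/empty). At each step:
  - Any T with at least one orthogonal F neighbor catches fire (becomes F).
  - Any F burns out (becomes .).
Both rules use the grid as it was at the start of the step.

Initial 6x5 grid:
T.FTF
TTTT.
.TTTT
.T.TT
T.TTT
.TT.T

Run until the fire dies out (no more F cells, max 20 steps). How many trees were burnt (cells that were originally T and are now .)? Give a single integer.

Answer: 19

Derivation:
Step 1: +2 fires, +2 burnt (F count now 2)
Step 2: +3 fires, +2 burnt (F count now 3)
Step 3: +3 fires, +3 burnt (F count now 3)
Step 4: +4 fires, +3 burnt (F count now 4)
Step 5: +2 fires, +4 burnt (F count now 2)
Step 6: +2 fires, +2 burnt (F count now 2)
Step 7: +2 fires, +2 burnt (F count now 2)
Step 8: +1 fires, +2 burnt (F count now 1)
Step 9: +0 fires, +1 burnt (F count now 0)
Fire out after step 9
Initially T: 20, now '.': 29
Total burnt (originally-T cells now '.'): 19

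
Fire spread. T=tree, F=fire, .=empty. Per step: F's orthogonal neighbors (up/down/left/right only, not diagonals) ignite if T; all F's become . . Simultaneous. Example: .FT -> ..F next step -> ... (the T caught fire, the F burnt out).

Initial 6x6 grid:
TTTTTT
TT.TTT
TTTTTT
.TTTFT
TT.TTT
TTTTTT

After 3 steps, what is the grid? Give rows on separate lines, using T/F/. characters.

Step 1: 4 trees catch fire, 1 burn out
  TTTTTT
  TT.TTT
  TTTTFT
  .TTF.F
  TT.TFT
  TTTTTT
Step 2: 7 trees catch fire, 4 burn out
  TTTTTT
  TT.TFT
  TTTF.F
  .TF...
  TT.F.F
  TTTTFT
Step 3: 7 trees catch fire, 7 burn out
  TTTTFT
  TT.F.F
  TTF...
  .F....
  TT....
  TTTF.F

TTTTFT
TT.F.F
TTF...
.F....
TT....
TTTF.F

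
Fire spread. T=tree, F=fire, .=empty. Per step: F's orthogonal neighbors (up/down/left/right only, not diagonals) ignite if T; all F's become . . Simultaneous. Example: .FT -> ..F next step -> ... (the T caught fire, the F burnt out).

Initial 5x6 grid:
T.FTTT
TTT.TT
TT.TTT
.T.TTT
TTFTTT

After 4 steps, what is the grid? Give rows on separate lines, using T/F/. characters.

Step 1: 4 trees catch fire, 2 burn out
  T..FTT
  TTF.TT
  TT.TTT
  .T.TTT
  TF.FTT
Step 2: 6 trees catch fire, 4 burn out
  T...FT
  TF..TT
  TT.TTT
  .F.FTT
  F...FT
Step 3: 7 trees catch fire, 6 burn out
  T....F
  F...FT
  TF.FTT
  ....FT
  .....F
Step 4: 5 trees catch fire, 7 burn out
  F.....
  .....F
  F...FT
  .....F
  ......

F.....
.....F
F...FT
.....F
......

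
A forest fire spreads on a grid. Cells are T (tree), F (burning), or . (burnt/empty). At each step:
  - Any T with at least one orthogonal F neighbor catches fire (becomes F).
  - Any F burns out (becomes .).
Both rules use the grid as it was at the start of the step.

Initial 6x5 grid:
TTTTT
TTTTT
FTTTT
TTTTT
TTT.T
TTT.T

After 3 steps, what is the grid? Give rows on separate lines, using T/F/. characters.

Step 1: 3 trees catch fire, 1 burn out
  TTTTT
  FTTTT
  .FTTT
  FTTTT
  TTT.T
  TTT.T
Step 2: 5 trees catch fire, 3 burn out
  FTTTT
  .FTTT
  ..FTT
  .FTTT
  FTT.T
  TTT.T
Step 3: 6 trees catch fire, 5 burn out
  .FTTT
  ..FTT
  ...FT
  ..FTT
  .FT.T
  FTT.T

.FTTT
..FTT
...FT
..FTT
.FT.T
FTT.T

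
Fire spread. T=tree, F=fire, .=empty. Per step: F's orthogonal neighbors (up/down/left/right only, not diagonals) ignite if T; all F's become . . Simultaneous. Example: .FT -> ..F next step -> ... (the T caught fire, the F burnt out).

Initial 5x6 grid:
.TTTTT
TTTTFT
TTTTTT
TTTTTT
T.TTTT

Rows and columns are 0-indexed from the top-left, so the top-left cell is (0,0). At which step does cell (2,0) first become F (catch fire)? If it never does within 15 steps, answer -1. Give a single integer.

Step 1: cell (2,0)='T' (+4 fires, +1 burnt)
Step 2: cell (2,0)='T' (+6 fires, +4 burnt)
Step 3: cell (2,0)='T' (+6 fires, +6 burnt)
Step 4: cell (2,0)='T' (+6 fires, +6 burnt)
Step 5: cell (2,0)='F' (+3 fires, +6 burnt)
  -> target ignites at step 5
Step 6: cell (2,0)='.' (+1 fires, +3 burnt)
Step 7: cell (2,0)='.' (+1 fires, +1 burnt)
Step 8: cell (2,0)='.' (+0 fires, +1 burnt)
  fire out at step 8

5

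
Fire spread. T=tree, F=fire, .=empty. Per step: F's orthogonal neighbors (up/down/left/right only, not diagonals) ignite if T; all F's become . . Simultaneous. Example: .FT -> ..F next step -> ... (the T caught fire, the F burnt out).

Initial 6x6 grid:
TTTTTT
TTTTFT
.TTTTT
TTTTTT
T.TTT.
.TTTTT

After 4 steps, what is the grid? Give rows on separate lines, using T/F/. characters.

Step 1: 4 trees catch fire, 1 burn out
  TTTTFT
  TTTF.F
  .TTTFT
  TTTTTT
  T.TTT.
  .TTTTT
Step 2: 6 trees catch fire, 4 burn out
  TTTF.F
  TTF...
  .TTF.F
  TTTTFT
  T.TTT.
  .TTTTT
Step 3: 6 trees catch fire, 6 burn out
  TTF...
  TF....
  .TF...
  TTTF.F
  T.TTF.
  .TTTTT
Step 4: 6 trees catch fire, 6 burn out
  TF....
  F.....
  .F....
  TTF...
  T.TF..
  .TTTFT

TF....
F.....
.F....
TTF...
T.TF..
.TTTFT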